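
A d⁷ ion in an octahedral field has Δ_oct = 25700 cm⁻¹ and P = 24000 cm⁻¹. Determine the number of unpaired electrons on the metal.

1

With Δ_oct > P the complex is low-spin.
That gives t₂g⁶ eg¹.
Unpaired electrons: 1.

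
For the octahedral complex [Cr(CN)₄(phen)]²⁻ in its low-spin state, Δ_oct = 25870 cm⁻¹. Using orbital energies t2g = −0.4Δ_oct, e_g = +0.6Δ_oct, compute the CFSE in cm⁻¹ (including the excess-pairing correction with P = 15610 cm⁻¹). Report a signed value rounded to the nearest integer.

Ligand charges: 4×(-1) from CN⁻ and 1×(+0) from phen sum to -4; with overall charge -2, Cr is +2.
Cr is in group 6, so Cr²⁺ is d⁴ (6 − 2 = 4).
The d⁴ electrons fill as t2g^4 e_g^0.
CFSE(orbital) = 4×(-0.4Δ_oct) + 0×(0.6Δ_oct) = -1.6Δ_oct; with Δ_oct = 25870 cm⁻¹ that is -41392 cm⁻¹.
Relative to high-spin t2g^3 e_g^1 (0 paired), the low-spin configuration has 1 additional pair, contributing +1 × 15610 = +15610 cm⁻¹.
Net CFSE = -41392 + 15610 = -25782 cm⁻¹.

-25782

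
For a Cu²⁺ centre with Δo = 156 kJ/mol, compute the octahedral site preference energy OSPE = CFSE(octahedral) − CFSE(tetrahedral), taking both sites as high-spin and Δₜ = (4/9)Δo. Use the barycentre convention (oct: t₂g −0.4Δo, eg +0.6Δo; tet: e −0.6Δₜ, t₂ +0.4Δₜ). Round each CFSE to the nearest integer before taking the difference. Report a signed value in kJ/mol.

Cu²⁺: group 11, so d-count = 11 − 2 = 9.
Octahedral high-spin t2g^6 e_g^3: CFSE = -0.6 × 156 = -94 kJ/mol.
Tetrahedral: e^4 t2^5, CFSE = 4(−0.6) + 5(+0.4) = -0.4Δₜ = -0.4 × (4/9) × 156 = -28 kJ/mol.
Subtracting, OSPE = -94 − (-28) = -66 kJ/mol.

-66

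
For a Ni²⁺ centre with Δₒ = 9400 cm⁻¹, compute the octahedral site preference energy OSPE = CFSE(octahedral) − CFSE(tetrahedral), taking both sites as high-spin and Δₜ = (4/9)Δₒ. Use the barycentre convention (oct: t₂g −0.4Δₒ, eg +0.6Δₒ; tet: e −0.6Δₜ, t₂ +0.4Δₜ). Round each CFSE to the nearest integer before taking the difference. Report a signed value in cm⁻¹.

Group 10 minus oxidation state +2 gives a d⁸ configuration for Ni²⁺.
In an octahedral site d⁸ (HS) is t2g^6 e_g^2, giving CFSE(oct) = -1.2Δₒ = -11280 cm⁻¹.
Tetrahedral e^4 t2^4 gives -0.8Δₜ = -0.8 × (4/9) × 9400 = -3342 cm⁻¹.
OSPE = -11280 − (-3342) = -7938 cm⁻¹.

-7938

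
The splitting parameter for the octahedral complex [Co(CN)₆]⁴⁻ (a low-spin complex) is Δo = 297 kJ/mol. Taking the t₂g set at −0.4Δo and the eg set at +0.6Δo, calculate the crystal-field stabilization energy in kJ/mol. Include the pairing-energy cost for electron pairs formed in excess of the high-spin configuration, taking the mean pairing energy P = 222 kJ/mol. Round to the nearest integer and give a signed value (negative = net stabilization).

-313

Each CN⁻ contributes -1; 6 × (-1) = -6. With overall charge -4, Co is in the +2 oxidation state.
Co is in group 9, so Co²⁺ is d⁷ (9 − 2 = 7).
The d⁷ electrons fill as t₂g⁶ eg¹.
The orbital stabilization is -1.8Δo = -1.8 × 297 = -535 kJ/mol.
High-spin d⁷ would be t₂g⁵ eg² with 2 pairs; low-spin has 3, so 1 excess pair costs +1P = +222 kJ/mol.
Combining: -535 + 222 = -313 kJ/mol.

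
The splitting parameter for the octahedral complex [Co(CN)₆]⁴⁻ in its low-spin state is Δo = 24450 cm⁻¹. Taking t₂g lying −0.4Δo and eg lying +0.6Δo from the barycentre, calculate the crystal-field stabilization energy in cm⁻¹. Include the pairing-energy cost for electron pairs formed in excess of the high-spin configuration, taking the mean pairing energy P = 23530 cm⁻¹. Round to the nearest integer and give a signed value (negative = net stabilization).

-20480

Each CN⁻ contributes -1; 6 × (-1) = -6. With overall charge -4, Co is in the +2 oxidation state.
Co is in group 9, so Co²⁺ is d⁷ (9 − 2 = 7).
Electron filling gives t₂g⁶ eg¹.
The orbital stabilization is -1.8Δo = -1.8 × 24450 = -44010 cm⁻¹.
High-spin d⁷ would be t₂g⁵ eg² with 2 pairs; low-spin has 3, so 1 excess pair costs +1P = +23530 cm⁻¹.
Combining: -44010 + 23530 = -20480 cm⁻¹.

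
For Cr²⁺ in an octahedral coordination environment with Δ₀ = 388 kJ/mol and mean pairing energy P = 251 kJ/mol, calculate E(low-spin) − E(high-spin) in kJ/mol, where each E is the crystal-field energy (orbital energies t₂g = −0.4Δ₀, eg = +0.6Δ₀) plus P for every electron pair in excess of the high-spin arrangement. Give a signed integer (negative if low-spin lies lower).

Cr²⁺: group 6, so d-count = 6 − 2 = 4.
In the high-spin limit (t₂g³ eg¹) the orbital term is -0.6Δ₀ = -233 kJ/mol, with no excess pairing.
Low-spin t₂g⁴ eg⁰ gives -1.6Δ₀ = -621 kJ/mol, but forming 1 extra pair costs 1P = 251 kJ/mol, so E(LS) = -621 + 251 = -370 kJ/mol.
The difference is -370 − (-233) = -137 kJ/mol, so low-spin lies lower.

-137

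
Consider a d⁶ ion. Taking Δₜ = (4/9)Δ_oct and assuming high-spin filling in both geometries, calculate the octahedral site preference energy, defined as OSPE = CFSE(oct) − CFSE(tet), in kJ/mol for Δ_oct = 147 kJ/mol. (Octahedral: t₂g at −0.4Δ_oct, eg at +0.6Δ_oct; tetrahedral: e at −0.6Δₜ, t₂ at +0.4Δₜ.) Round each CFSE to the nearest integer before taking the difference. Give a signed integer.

-20

In an octahedral site d⁶ (HS) is t₂g⁴ eg², giving CFSE(oct) = -0.4Δ_oct = -59 kJ/mol.
In a tetrahedral site the filling is e³ t₂³: CFSE(tet) = -0.6Δₜ = -0.6 × (4/9)(147) = -39 kJ/mol.
OSPE = -59 − (-39) = -20 kJ/mol.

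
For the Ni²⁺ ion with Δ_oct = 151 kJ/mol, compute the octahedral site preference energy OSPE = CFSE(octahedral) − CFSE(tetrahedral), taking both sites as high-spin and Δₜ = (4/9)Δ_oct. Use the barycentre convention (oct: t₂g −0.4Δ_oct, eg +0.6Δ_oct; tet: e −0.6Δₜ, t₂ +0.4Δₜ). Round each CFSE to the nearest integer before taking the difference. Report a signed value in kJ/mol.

Ni is in group 10, so Ni²⁺ is d⁸ (10 − 2 = 8).
Octahedral (high-spin): t2g^6 e_g^2, CFSE = 6(−0.4) + 2(+0.6) = -1.2Δ_oct = -1.2 × 151 = -181 kJ/mol.
Tetrahedral e^4 t2^4 gives -0.8Δₜ = -0.8 × (4/9) × 151 = -54 kJ/mol.
OSPE = CFSE(oct) − CFSE(tet) = -181 − (-54) = -127 kJ/mol.

-127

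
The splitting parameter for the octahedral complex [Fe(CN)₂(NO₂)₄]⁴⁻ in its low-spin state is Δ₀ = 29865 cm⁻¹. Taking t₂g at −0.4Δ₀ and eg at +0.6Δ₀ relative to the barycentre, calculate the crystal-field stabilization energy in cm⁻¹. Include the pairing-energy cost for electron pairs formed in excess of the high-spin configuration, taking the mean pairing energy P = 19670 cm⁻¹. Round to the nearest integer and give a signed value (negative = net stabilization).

-32336

Ligand charges: 2×(-1) from CN⁻ and 4×(-1) from NO₂⁻ sum to -6; with overall charge -4, Fe is +2.
Fe²⁺: group 8, so d-count = 8 − 2 = 6.
Electron filling gives t₂g⁶ eg⁰.
Orbital CFSE = 6(-0.4) + 0(0.6) = -2.4Δ₀ = -2.4 × 29865 = -71676 cm⁻¹.
Pairing penalty: 3 pairs vs 1 in the high-spin reference → 2 extra × P = 39340 cm⁻¹.
Overall CFSE = -71676 + 39340 = -32336 cm⁻¹.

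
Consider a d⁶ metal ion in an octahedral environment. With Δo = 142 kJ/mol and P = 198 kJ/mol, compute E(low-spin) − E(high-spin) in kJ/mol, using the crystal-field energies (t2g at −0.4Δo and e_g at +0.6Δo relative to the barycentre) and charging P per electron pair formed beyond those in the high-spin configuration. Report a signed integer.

112

In the high-spin limit (t2g^4 e_g^2) the orbital term is -0.4Δo = -57 kJ/mol, with no excess pairing.
For low-spin the configuration is t2g^6 e_g^0: orbital energy -2.4 × 142 = -341 kJ/mol, and 2 additional pairs relative to high-spin add 396 kJ/mol, giving 55 kJ/mol.
Thus E(LS) − E(HS) = 112 kJ/mol.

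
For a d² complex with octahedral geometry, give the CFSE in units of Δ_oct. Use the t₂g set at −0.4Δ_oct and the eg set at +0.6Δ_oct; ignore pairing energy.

-0.8 Δ_oct

Configuration: t₂g² eg⁰.
CFSE = 2(-0.4Δ_oct) + 0(0.6Δ_oct) = -0.8Δ_oct + 0.0Δ_oct = -0.8Δ_oct.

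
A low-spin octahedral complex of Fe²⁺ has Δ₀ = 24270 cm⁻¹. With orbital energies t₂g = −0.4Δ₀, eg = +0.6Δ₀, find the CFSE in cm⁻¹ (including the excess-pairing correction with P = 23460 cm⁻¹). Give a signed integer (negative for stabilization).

Fe sits in group 8; removing 2 electrons leaves Fe²⁺ with 8 − 2 = 6 d electrons.
Electron filling gives t₂g⁶ eg⁰.
The orbital stabilization is -2.4Δ₀ = -2.4 × 24270 = -58248 cm⁻¹.
Pairing penalty: 3 pairs vs 1 in the high-spin reference → 2 extra × P = 46920 cm⁻¹.
Overall CFSE = -58248 + 46920 = -11328 cm⁻¹.

-11328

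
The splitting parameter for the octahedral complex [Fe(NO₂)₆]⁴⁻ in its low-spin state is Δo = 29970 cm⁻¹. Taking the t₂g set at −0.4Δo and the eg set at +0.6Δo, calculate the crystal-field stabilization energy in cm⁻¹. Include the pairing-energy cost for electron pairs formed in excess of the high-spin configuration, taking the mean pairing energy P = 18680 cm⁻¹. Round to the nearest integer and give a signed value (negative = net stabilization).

Each NO₂⁻ contributes -1; 6 × (-1) = -6. With overall charge -4, Fe is in the +2 oxidation state.
Fe²⁺: group 8, so d-count = 8 − 2 = 6.
Electron filling gives t₂g⁶ eg⁰.
The orbital stabilization is -2.4Δo = -2.4 × 29970 = -71928 cm⁻¹.
High-spin d⁶ would be t₂g⁴ eg² with 1 pair; low-spin has 3, so 2 excess pairs cost +2P = +37360 cm⁻¹.
Net CFSE = -71928 + 37360 = -34568 cm⁻¹.

-34568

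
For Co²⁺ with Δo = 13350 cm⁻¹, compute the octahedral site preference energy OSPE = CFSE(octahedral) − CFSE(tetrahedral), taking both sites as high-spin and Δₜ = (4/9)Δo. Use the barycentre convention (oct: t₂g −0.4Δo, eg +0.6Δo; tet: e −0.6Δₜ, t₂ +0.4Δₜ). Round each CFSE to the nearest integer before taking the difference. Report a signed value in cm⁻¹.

-3560

Co sits in group 9; removing 2 electrons leaves Co²⁺ with 9 − 2 = 7 d electrons.
Octahedral (high-spin): t2g^5 e_g^2, CFSE = 5(−0.4) + 2(+0.6) = -0.8Δo = -0.8 × 13350 = -10680 cm⁻¹.
Tetrahedral e^4 t2^3 gives -1.2Δₜ = -1.2 × (4/9) × 13350 = -7120 cm⁻¹.
OSPE = -10680 − (-7120) = -3560 cm⁻¹.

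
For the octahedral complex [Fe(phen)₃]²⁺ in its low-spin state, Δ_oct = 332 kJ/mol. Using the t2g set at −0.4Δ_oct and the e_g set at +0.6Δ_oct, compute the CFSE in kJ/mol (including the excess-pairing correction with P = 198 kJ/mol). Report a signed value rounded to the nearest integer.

-401

phen is neutral, so the +2 overall charge sits on Fe: oxidation state +2.
Fe is in group 8, so Fe²⁺ is d⁶ (8 − 2 = 6).
The d⁶ electrons fill as t2g^6 e_g^0.
Orbital CFSE = 6(-0.4) + 0(0.6) = -2.4Δ_oct = -2.4 × 332 = -797 kJ/mol.
Pairing penalty: 3 pairs vs 1 in the high-spin reference → 2 extra × P = 396 kJ/mol.
Net CFSE = -797 + 396 = -401 kJ/mol.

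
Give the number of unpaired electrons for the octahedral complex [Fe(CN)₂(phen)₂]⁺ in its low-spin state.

Ligand charges: 2×(-1) from CN⁻ and 2×(+0) from phen sum to -2; with overall charge +1, Fe is +3.
Fe is in group 8, so Fe³⁺ is d⁵ (8 − 3 = 5).
Configuration: t₂g⁵ eg⁰, giving 1 unpaired electron.

1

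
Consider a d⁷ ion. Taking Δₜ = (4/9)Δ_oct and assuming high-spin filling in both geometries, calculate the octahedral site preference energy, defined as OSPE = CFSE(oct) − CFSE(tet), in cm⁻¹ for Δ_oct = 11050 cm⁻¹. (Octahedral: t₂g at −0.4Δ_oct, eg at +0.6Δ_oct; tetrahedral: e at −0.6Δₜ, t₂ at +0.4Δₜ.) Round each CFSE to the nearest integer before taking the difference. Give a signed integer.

-2947

Octahedral high-spin t₂g⁵ eg²: CFSE = -0.8 × 11050 = -8840 cm⁻¹.
Tetrahedral e⁴ t₂³ gives -1.2Δₜ = -1.2 × (4/9) × 11050 = -5893 cm⁻¹.
Subtracting, OSPE = -8840 − (-5893) = -2947 cm⁻¹.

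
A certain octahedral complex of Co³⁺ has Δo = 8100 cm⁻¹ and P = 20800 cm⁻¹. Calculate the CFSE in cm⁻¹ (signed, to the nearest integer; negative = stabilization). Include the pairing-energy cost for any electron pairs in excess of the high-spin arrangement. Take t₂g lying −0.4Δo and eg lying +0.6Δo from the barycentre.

Co is in group 9, so Co³⁺ is d⁶ (9 − 3 = 6).
Here Δo < P (8100 < 20800), so the high-spin state is favoured.
Configuration: t₂g⁴ eg².
Orbital CFSE = -0.4Δo = -0.4 × 8100 = -3240 cm⁻¹.
High-spin has no excess pairs, so no pairing correction applies.

-3240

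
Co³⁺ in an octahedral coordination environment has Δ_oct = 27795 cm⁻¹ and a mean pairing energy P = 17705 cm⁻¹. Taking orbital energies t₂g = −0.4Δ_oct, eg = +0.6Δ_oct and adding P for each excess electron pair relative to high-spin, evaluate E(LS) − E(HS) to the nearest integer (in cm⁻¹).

-20180

Co is in group 9, so Co³⁺ is d⁶ (9 − 3 = 6).
High-spin: t₂g⁴ eg², CFSE = -0.4Δ_oct = -11118 cm⁻¹.
Low-spin t₂g⁶ eg⁰ gives -2.4Δ_oct = -66708 cm⁻¹, but forming 2 extra pairs costs 2P = 35410 cm⁻¹, so E(LS) = -66708 + 35410 = -31298 cm⁻¹.
The difference is -31298 − (-11118) = -20180 cm⁻¹, so low-spin lies lower.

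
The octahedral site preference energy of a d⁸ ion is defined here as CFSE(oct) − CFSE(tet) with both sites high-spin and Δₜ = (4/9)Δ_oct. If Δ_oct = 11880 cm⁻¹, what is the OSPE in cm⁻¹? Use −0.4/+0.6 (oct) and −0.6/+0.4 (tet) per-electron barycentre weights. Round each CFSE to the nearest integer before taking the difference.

-10032

Octahedral high-spin t₂g⁶ eg²: CFSE = -1.2 × 11880 = -14256 cm⁻¹.
In a tetrahedral site the filling is e⁴ t₂⁴: CFSE(tet) = -0.8Δₜ = -0.8 × (4/9)(11880) = -4224 cm⁻¹.
Subtracting, OSPE = -14256 − (-4224) = -10032 cm⁻¹.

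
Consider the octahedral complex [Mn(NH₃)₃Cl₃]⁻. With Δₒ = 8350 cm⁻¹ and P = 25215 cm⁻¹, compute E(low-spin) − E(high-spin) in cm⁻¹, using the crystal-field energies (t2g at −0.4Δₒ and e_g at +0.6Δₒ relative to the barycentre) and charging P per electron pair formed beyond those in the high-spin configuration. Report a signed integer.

Ligand charges: 3×(+0) from NH₃ and 3×(-1) from Cl⁻ sum to -3; with overall charge -1, Mn is +2.
Mn²⁺: group 7, so d-count = 7 − 2 = 5.
High-spin d⁵ fills as t2g^3 e_g^2 with CFSE 3(−0.4) + 2(+0.6) = 0.0Δₒ = 0 cm⁻¹.
For low-spin the configuration is t2g^5 e_g^0: orbital energy -2.0 × 8350 = -16700 cm⁻¹, and 2 additional pairs relative to high-spin add 50430 cm⁻¹, giving 33730 cm⁻¹.
The difference is 33730 − (0) = 33730 cm⁻¹, so high-spin lies lower.

33730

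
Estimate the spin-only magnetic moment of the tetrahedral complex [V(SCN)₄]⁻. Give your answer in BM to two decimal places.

2.83 BM

Each SCN⁻ contributes -1; 4 × (-1) = -4. With overall charge -1, V is in the +3 oxidation state.
Group 5 minus oxidation state +3 gives a d² configuration for V³⁺.
Tetrahedral splitting is small, so the complex is high-spin.
Configuration: e² t₂⁰ → 2 unpaired electrons.
μ(spin-only) = √[2(2+2)] = √8 ≈ 2.83 BM.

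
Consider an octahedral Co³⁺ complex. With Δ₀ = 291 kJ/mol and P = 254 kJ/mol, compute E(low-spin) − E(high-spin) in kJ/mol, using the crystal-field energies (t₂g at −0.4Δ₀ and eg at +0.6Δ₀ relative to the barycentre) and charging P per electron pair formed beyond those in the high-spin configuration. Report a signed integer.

Group 9 minus oxidation state +3 gives a d⁶ configuration for Co³⁺.
High-spin d⁶ fills as t₂g⁴ eg² with CFSE 4(−0.4) + 2(+0.6) = -0.4Δ₀ = -116 kJ/mol.
Low-spin: t₂g⁶ eg⁰, orbital CFSE = -2.4Δ₀ = -698 kJ/mol; plus 2 excess pairs × P = +508 kJ/mol; total -190 kJ/mol.
The difference is -190 − (-116) = -74 kJ/mol, so low-spin lies lower.

-74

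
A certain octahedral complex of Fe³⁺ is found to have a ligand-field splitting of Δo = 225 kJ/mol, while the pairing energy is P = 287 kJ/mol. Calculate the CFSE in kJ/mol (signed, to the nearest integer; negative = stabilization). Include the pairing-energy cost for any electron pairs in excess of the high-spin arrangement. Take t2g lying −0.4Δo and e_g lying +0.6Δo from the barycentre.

Group 8 minus oxidation state +3 gives a d⁵ configuration for Fe³⁺.
With Δo < P the complex is high-spin.
Configuration: t2g^3 e_g^2.
Orbital CFSE = 0.0Δo = 0.0 × 225 = 0 kJ/mol.
High-spin has no excess pairs, so no pairing correction applies.

0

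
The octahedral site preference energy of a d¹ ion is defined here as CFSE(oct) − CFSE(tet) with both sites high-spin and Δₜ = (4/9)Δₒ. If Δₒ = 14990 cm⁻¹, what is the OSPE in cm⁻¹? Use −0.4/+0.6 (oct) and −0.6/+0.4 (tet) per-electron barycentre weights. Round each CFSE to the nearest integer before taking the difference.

-1999

In an octahedral site d¹ (HS) is t2g^1 e_g^0, giving CFSE(oct) = -0.4Δₒ = -5996 cm⁻¹.
Tetrahedral e^1 t2^0 gives -0.6Δₜ = -0.6 × (4/9) × 14990 = -3997 cm⁻¹.
OSPE = CFSE(oct) − CFSE(tet) = -5996 − (-3997) = -1999 cm⁻¹.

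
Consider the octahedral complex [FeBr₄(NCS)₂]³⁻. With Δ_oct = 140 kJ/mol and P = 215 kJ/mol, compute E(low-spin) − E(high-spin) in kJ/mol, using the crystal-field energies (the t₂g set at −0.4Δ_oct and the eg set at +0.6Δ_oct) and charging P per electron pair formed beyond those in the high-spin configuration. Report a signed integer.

150

Ligand charges: 4×(-1) from Br⁻ and 2×(-1) from NCS⁻ sum to -6; with overall charge -3, Fe is +3.
Fe is in group 8, so Fe³⁺ is d⁵ (8 − 3 = 5).
In the high-spin limit (t₂g³ eg²) the orbital term is 0.0Δ_oct = 0 kJ/mol, with no excess pairing.
For low-spin the configuration is t₂g⁵ eg⁰: orbital energy -2.0 × 140 = -280 kJ/mol, and 2 additional pairs relative to high-spin add 430 kJ/mol, giving 150 kJ/mol.
E(LS) − E(HS) = 150 − (0) = 150 kJ/mol.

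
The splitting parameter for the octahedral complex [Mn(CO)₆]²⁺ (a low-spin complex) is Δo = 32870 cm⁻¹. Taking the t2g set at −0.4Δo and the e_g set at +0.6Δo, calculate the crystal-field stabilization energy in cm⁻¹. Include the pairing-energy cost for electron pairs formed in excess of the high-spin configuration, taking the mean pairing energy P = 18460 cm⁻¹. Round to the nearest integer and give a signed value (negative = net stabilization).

-28820

CO is neutral, so the +2 overall charge sits on Mn: oxidation state +2.
Mn²⁺: group 7, so d-count = 7 − 2 = 5.
Electron filling gives t2g^5 e_g^0.
The orbital stabilization is -2.0Δo = -2.0 × 32870 = -65740 cm⁻¹.
Relative to high-spin t2g^3 e_g^2 (0 paired), the low-spin configuration has 2 additional pairs, contributing +2 × 18460 = +36920 cm⁻¹.
Combining: -65740 + 36920 = -28820 cm⁻¹.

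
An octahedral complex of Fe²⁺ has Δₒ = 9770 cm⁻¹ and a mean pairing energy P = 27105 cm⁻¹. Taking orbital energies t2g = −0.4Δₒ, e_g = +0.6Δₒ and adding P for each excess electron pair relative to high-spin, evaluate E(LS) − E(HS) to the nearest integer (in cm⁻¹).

Group 8 minus oxidation state +2 gives a d⁶ configuration for Fe²⁺.
High-spin d⁶ fills as t2g^4 e_g^2 with CFSE 4(−0.4) + 2(+0.6) = -0.4Δₒ = -3908 cm⁻¹.
Low-spin: t2g^6 e_g^0, orbital CFSE = -2.4Δₒ = -23448 cm⁻¹; plus 2 excess pairs × P = +54210 cm⁻¹; total 30762 cm⁻¹.
The difference is 30762 − (-3908) = 34670 cm⁻¹, so high-spin lies lower.

34670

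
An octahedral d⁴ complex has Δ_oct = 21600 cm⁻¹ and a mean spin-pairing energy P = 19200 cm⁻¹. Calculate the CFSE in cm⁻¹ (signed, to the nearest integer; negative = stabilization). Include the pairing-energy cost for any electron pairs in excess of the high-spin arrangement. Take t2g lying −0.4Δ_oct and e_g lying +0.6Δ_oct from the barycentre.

Since Δ_oct = 21600 cm⁻¹ > P = 19200 cm⁻¹, the complex adopts the low-spin configuration.
Configuration: t2g^4 e_g^0.
Orbital CFSE = -1.6Δ_oct = -1.6 × 21600 = -34560 cm⁻¹.
Excess pairs vs high-spin: 1 − 0 = 1; pairing cost = +19200 cm⁻¹.
Net CFSE = -34560 + 19200 = -15360 cm⁻¹.

-15360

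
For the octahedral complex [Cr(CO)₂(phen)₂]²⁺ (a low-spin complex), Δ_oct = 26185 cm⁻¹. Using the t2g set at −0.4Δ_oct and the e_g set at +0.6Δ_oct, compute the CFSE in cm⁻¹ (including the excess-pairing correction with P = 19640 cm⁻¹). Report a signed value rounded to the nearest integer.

Ligand charges: 2×(+0) from CO and 2×(+0) from phen sum to +0; with overall charge +2, Cr is +2.
Cr is in group 6, so Cr²⁺ is d⁴ (6 − 2 = 4).
Configuration: t2g^4 e_g^0.
CFSE(orbital) = 4×(-0.4Δ_oct) + 0×(0.6Δ_oct) = -1.6Δ_oct; with Δ_oct = 26185 cm⁻¹ that is -41896 cm⁻¹.
Relative to high-spin t2g^3 e_g^1 (0 paired), the low-spin configuration has 1 additional pair, contributing +1 × 19640 = +19640 cm⁻¹.
Overall CFSE = -41896 + 19640 = -22256 cm⁻¹.

-22256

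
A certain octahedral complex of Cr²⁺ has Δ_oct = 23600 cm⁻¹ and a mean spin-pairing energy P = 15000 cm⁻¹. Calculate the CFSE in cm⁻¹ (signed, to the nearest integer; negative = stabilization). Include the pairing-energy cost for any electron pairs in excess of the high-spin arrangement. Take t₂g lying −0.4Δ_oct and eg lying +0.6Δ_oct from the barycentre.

-22760

Cr²⁺: group 6, so d-count = 6 − 2 = 4.
Here Δ_oct > P (23600 > 15000), so the low-spin state is favoured.
Configuration: t₂g⁴ eg⁰.
Orbital CFSE = -1.6Δ_oct = -1.6 × 23600 = -37760 cm⁻¹.
Excess pairs vs high-spin: 1 − 0 = 1; pairing cost = +15000 cm⁻¹.
Net CFSE = -37760 + 15000 = -22760 cm⁻¹.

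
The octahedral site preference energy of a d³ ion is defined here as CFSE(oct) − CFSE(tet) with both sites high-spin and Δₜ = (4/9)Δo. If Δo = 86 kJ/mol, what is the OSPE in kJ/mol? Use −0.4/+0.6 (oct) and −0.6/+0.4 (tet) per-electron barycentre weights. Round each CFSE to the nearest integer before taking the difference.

-72

Octahedral high-spin t₂g³ eg⁰: CFSE = -1.2 × 86 = -103 kJ/mol.
Tetrahedral e² t₂¹ gives -0.8Δₜ = -0.8 × (4/9) × 86 = -31 kJ/mol.
Subtracting, OSPE = -103 − (-31) = -72 kJ/mol.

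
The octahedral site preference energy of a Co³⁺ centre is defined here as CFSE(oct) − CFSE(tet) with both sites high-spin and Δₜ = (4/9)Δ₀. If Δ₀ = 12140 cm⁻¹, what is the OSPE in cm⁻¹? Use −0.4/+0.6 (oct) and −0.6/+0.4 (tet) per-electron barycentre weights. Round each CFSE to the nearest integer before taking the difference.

Co sits in group 9; removing 3 electrons leaves Co³⁺ with 9 − 3 = 6 d electrons.
Octahedral (high-spin): t₂g⁴ eg², CFSE = 4(−0.4) + 2(+0.6) = -0.4Δ₀ = -0.4 × 12140 = -4856 cm⁻¹.
Tetrahedral: e³ t₂³, CFSE = 3(−0.6) + 3(+0.4) = -0.6Δₜ = -0.6 × (4/9) × 12140 = -3237 cm⁻¹.
OSPE = -4856 − (-3237) = -1619 cm⁻¹.

-1619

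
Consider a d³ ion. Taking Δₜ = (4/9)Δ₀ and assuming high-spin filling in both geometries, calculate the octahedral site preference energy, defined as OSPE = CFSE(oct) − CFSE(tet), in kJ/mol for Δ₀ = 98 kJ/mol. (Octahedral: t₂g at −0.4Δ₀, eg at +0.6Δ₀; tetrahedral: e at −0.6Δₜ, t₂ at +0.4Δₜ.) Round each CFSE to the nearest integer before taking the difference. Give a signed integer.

-83

Octahedral (high-spin): t₂g³ eg⁰, CFSE = 3(−0.4) + 0(+0.6) = -1.2Δ₀ = -1.2 × 98 = -118 kJ/mol.
Tetrahedral: e² t₂¹, CFSE = 2(−0.6) + 1(+0.4) = -0.8Δₜ = -0.8 × (4/9) × 98 = -35 kJ/mol.
Subtracting, OSPE = -118 − (-35) = -83 kJ/mol.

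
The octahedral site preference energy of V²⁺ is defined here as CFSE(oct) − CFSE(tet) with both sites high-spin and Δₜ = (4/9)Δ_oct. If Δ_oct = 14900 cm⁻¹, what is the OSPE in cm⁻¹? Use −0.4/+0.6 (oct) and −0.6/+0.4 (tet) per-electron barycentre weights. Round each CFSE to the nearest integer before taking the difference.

V is in group 5, so V²⁺ is d³ (5 − 2 = 3).
In an octahedral site d³ (HS) is t2g^3 e_g^0, giving CFSE(oct) = -1.2Δ_oct = -17880 cm⁻¹.
Tetrahedral e^2 t2^1 gives -0.8Δₜ = -0.8 × (4/9) × 14900 = -5298 cm⁻¹.
Subtracting, OSPE = -17880 − (-5298) = -12582 cm⁻¹.

-12582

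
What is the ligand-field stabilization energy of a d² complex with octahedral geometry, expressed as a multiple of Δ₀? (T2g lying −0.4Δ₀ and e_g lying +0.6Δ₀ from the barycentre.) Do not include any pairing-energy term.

-0.8 Δ₀

For octahedral d² the high- and low-spin configurations coincide.
Configuration: t2g^2 e_g^0.
CFSE = 2(-0.4Δ₀) + 0(0.6Δ₀) = -0.8Δ₀ + 0.0Δ₀ = -0.8Δ₀.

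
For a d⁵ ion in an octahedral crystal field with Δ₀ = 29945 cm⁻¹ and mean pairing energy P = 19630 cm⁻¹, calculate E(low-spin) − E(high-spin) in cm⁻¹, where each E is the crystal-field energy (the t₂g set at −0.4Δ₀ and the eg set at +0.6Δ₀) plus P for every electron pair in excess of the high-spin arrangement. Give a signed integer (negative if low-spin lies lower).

High-spin: t₂g³ eg², CFSE = 0.0Δ₀ = 0 cm⁻¹.
For low-spin the configuration is t₂g⁵ eg⁰: orbital energy -2.0 × 29945 = -59890 cm⁻¹, and 2 additional pairs relative to high-spin add 39260 cm⁻¹, giving -20630 cm⁻¹.
The difference is -20630 − (0) = -20630 cm⁻¹, so low-spin lies lower.

-20630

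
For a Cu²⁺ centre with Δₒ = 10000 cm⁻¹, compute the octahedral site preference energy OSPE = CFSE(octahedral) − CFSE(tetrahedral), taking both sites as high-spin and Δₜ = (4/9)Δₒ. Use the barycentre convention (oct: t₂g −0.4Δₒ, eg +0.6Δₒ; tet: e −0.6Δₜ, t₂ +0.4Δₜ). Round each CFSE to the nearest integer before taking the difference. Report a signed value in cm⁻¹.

-4222

Group 11 minus oxidation state +2 gives a d⁹ configuration for Cu²⁺.
Octahedral high-spin t₂g⁶ eg³: CFSE = -0.6 × 10000 = -6000 cm⁻¹.
In a tetrahedral site the filling is e⁴ t₂⁵: CFSE(tet) = -0.4Δₜ = -0.4 × (4/9)(10000) = -1778 cm⁻¹.
OSPE = -6000 − (-1778) = -4222 cm⁻¹.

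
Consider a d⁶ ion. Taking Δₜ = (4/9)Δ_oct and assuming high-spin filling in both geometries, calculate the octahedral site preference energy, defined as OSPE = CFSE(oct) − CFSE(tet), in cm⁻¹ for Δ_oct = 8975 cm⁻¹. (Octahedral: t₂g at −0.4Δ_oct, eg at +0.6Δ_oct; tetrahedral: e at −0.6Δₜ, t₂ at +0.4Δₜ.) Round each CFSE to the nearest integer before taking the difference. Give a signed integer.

Octahedral high-spin t₂g⁴ eg²: CFSE = -0.4 × 8975 = -3590 cm⁻¹.
In a tetrahedral site the filling is e³ t₂³: CFSE(tet) = -0.6Δₜ = -0.6 × (4/9)(8975) = -2393 cm⁻¹.
OSPE = CFSE(oct) − CFSE(tet) = -3590 − (-2393) = -1197 cm⁻¹.

-1197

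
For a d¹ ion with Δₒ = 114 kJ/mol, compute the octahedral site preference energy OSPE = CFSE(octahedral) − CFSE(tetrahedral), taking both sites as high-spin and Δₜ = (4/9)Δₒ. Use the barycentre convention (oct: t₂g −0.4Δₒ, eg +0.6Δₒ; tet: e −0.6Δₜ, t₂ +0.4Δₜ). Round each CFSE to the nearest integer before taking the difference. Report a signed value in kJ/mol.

Octahedral high-spin t₂g¹ eg⁰: CFSE = -0.4 × 114 = -46 kJ/mol.
Tetrahedral: e¹ t₂⁰, CFSE = 1(−0.6) + 0(+0.4) = -0.6Δₜ = -0.6 × (4/9) × 114 = -30 kJ/mol.
Subtracting, OSPE = -46 − (-30) = -16 kJ/mol.

-16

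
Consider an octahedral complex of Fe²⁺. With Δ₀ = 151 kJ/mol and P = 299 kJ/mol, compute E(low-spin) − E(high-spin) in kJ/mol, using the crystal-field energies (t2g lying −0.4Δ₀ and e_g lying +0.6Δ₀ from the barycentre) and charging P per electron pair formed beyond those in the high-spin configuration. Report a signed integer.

296

Fe sits in group 8; removing 2 electrons leaves Fe²⁺ with 8 − 2 = 6 d electrons.
High-spin d⁶ fills as t2g^4 e_g^2 with CFSE 4(−0.4) + 2(+0.6) = -0.4Δ₀ = -60 kJ/mol.
For low-spin the configuration is t2g^6 e_g^0: orbital energy -2.4 × 151 = -362 kJ/mol, and 2 additional pairs relative to high-spin add 598 kJ/mol, giving 236 kJ/mol.
Thus E(LS) − E(HS) = 296 kJ/mol.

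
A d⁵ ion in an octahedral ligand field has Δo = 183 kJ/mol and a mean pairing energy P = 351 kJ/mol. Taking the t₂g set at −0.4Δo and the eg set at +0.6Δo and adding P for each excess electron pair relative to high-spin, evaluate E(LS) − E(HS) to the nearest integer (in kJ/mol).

336

High-spin: t₂g³ eg², CFSE = 0.0Δo = 0 kJ/mol.
Low-spin: t₂g⁵ eg⁰, orbital CFSE = -2.0Δo = -366 kJ/mol; plus 2 excess pairs × P = +702 kJ/mol; total 336 kJ/mol.
Thus E(LS) − E(HS) = 336 kJ/mol.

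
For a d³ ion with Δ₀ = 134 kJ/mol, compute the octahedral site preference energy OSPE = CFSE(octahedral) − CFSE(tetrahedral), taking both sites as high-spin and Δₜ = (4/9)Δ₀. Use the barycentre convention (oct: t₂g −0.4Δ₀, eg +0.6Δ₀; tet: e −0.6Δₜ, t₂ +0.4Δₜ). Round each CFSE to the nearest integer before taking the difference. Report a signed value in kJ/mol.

Octahedral (high-spin): t₂g³ eg⁰, CFSE = 3(−0.4) + 0(+0.6) = -1.2Δ₀ = -1.2 × 134 = -161 kJ/mol.
In a tetrahedral site the filling is e² t₂¹: CFSE(tet) = -0.8Δₜ = -0.8 × (4/9)(134) = -48 kJ/mol.
OSPE = CFSE(oct) − CFSE(tet) = -161 − (-48) = -113 kJ/mol.

-113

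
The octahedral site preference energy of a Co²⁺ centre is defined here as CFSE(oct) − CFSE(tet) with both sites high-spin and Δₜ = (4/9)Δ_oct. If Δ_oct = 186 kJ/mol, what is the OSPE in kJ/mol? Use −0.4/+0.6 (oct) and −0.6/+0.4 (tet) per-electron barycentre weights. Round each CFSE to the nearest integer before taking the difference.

Co is in group 9, so Co²⁺ is d⁷ (9 − 2 = 7).
Octahedral (high-spin): t₂g⁵ eg², CFSE = 5(−0.4) + 2(+0.6) = -0.8Δ_oct = -0.8 × 186 = -149 kJ/mol.
Tetrahedral e⁴ t₂³ gives -1.2Δₜ = -1.2 × (4/9) × 186 = -99 kJ/mol.
Subtracting, OSPE = -149 − (-99) = -50 kJ/mol.

-50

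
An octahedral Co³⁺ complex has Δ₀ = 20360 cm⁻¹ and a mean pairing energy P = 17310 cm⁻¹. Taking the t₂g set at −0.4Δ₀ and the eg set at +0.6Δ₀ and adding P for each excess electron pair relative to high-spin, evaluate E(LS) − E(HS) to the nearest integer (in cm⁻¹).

Co sits in group 9; removing 3 electrons leaves Co³⁺ with 9 − 3 = 6 d electrons.
High-spin d⁶ fills as t₂g⁴ eg² with CFSE 4(−0.4) + 2(+0.6) = -0.4Δ₀ = -8144 cm⁻¹.
Low-spin t₂g⁶ eg⁰ gives -2.4Δ₀ = -48864 cm⁻¹, but forming 2 extra pairs costs 2P = 34620 cm⁻¹, so E(LS) = -48864 + 34620 = -14244 cm⁻¹.
Thus E(LS) − E(HS) = -6100 cm⁻¹.

-6100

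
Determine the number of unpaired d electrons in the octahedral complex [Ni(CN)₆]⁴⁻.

2

Each CN⁻ contributes -1; 6 × (-1) = -6. With overall charge -4, Ni is in the +2 oxidation state.
Ni sits in group 10; removing 2 electrons leaves Ni²⁺ with 10 − 2 = 8 d electrons.
Configuration: t2g^6 e_g^2, giving 2 unpaired electrons.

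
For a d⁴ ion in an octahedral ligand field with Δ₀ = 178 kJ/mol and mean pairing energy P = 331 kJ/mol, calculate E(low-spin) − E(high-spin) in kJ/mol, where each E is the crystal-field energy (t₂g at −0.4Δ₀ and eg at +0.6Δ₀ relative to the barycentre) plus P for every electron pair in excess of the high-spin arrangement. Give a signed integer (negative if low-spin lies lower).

153

High-spin d⁴ fills as t₂g³ eg¹ with CFSE 3(−0.4) + 1(+0.6) = -0.6Δ₀ = -107 kJ/mol.
For low-spin the configuration is t₂g⁴ eg⁰: orbital energy -1.6 × 178 = -285 kJ/mol, and 1 additional pair relative to high-spin adds 331 kJ/mol, giving 46 kJ/mol.
E(LS) − E(HS) = 46 − (-107) = 153 kJ/mol.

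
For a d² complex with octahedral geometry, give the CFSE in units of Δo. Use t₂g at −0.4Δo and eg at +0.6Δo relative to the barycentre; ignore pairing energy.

-0.8 Δo

Configuration: t₂g² eg⁰.
CFSE = 2(-0.4Δo) + 0(0.6Δo) = -0.8Δo + 0.0Δo = -0.8Δo.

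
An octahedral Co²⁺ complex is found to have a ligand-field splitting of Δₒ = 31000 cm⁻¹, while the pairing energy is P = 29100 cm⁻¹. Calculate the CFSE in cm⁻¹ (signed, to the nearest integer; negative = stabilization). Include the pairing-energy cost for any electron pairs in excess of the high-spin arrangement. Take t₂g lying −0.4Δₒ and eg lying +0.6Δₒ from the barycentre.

-26700

Co is in group 9, so Co²⁺ is d⁷ (9 − 2 = 7).
Since Δₒ = 31000 cm⁻¹ > P = 29100 cm⁻¹, the complex adopts the low-spin configuration.
Filling d⁷ accordingly: t₂g⁶ eg¹.
Orbital CFSE = -1.8Δₒ = -1.8 × 31000 = -55800 cm⁻¹.
Excess pairs vs high-spin: 3 − 2 = 1; pairing cost = +29100 cm⁻¹.
Net CFSE = -55800 + 29100 = -26700 cm⁻¹.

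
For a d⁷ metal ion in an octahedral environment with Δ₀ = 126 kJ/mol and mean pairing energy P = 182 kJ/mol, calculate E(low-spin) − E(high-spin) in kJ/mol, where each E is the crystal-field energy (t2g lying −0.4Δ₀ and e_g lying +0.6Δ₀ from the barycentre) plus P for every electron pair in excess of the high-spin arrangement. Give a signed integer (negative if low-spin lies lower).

56

High-spin d⁷ fills as t2g^5 e_g^2 with CFSE 5(−0.4) + 2(+0.6) = -0.8Δ₀ = -101 kJ/mol.
For low-spin the configuration is t2g^6 e_g^1: orbital energy -1.8 × 126 = -227 kJ/mol, and 1 additional pair relative to high-spin adds 182 kJ/mol, giving -45 kJ/mol.
E(LS) − E(HS) = -45 − (-101) = 56 kJ/mol.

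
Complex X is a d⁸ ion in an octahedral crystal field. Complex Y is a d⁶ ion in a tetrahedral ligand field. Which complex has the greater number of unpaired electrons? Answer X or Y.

Y

X: For octahedral d⁸ the high- and low-spin configurations coincide; t2g^6 e_g^2 → 2 unpaired.
Y: Tetrahedral splitting is small, so the complex is high-spin; e³ t₂³ → 4 unpaired.
So Y has more unpaired electrons.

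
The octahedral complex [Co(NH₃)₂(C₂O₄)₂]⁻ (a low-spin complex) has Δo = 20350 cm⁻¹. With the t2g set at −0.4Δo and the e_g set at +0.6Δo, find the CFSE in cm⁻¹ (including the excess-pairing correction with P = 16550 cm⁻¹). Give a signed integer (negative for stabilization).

-15740

Ligand charges: 2×(+0) from NH₃ and 2×(-2) from C₂O₄²⁻ sum to -4; with overall charge -1, Co is +3.
Co is in group 9, so Co³⁺ is d⁶ (9 − 3 = 6).
Electron filling gives t2g^6 e_g^0.
CFSE(orbital) = 6×(-0.4Δo) + 0×(0.6Δo) = -2.4Δo; with Δo = 20350 cm⁻¹ that is -48840 cm⁻¹.
Pairing penalty: 3 pairs vs 1 in the high-spin reference → 2 extra × P = 33100 cm⁻¹.
Overall CFSE = -48840 + 33100 = -15740 cm⁻¹.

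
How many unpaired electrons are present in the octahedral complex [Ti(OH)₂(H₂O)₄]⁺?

Ligand charges: 2×(-1) from OH⁻ and 4×(+0) from H₂O sum to -2; with overall charge +1, Ti is +3.
Ti³⁺: group 4, so d-count = 4 − 3 = 1.
Configuration: t2g^1 e_g^0, giving 1 unpaired electron.

1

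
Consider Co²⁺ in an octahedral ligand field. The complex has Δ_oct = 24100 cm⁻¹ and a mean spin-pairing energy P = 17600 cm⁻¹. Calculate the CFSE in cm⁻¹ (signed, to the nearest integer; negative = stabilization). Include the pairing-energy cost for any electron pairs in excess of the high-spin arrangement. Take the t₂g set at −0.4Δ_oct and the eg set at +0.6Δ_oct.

-25780

Co is in group 9, so Co²⁺ is d⁷ (9 − 2 = 7).
Since Δ_oct = 24100 cm⁻¹ > P = 17600 cm⁻¹, the complex adopts the low-spin configuration.
Configuration: t₂g⁶ eg¹.
Orbital CFSE = -1.8Δ_oct = -1.8 × 24100 = -43380 cm⁻¹.
Excess pairs vs high-spin: 3 − 2 = 1; pairing cost = +17600 cm⁻¹.
Net CFSE = -43380 + 17600 = -25780 cm⁻¹.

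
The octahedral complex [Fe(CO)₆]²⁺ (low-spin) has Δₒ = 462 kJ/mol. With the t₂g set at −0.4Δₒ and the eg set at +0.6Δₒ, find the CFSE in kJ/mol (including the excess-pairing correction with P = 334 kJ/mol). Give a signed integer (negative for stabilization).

CO is neutral, so the +2 overall charge sits on Fe: oxidation state +2.
Fe is in group 8, so Fe²⁺ is d⁶ (8 − 2 = 6).
Electron filling gives t₂g⁶ eg⁰.
Orbital CFSE = 6(-0.4) + 0(0.6) = -2.4Δₒ = -2.4 × 462 = -1109 kJ/mol.
Relative to high-spin t₂g⁴ eg² (1 paired), the low-spin configuration has 2 additional pairs, contributing +2 × 334 = +668 kJ/mol.
Overall CFSE = -1109 + 668 = -441 kJ/mol.

-441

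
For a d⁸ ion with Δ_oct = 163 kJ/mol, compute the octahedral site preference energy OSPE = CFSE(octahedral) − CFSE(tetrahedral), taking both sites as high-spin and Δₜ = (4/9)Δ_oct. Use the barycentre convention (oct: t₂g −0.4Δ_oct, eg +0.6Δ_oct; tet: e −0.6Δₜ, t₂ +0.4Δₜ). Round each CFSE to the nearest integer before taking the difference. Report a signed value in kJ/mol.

-138

Octahedral (high-spin): t2g^6 e_g^2, CFSE = 6(−0.4) + 2(+0.6) = -1.2Δ_oct = -1.2 × 163 = -196 kJ/mol.
Tetrahedral: e^4 t2^4, CFSE = 4(−0.6) + 4(+0.4) = -0.8Δₜ = -0.8 × (4/9) × 163 = -58 kJ/mol.
OSPE = -196 − (-58) = -138 kJ/mol.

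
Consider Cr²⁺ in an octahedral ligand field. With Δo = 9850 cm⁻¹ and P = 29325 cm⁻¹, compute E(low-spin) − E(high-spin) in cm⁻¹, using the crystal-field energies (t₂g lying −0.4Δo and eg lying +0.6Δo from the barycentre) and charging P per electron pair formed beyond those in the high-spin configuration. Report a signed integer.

19475

Cr²⁺: group 6, so d-count = 6 − 2 = 4.
In the high-spin limit (t₂g³ eg¹) the orbital term is -0.6Δo = -5910 cm⁻¹, with no excess pairing.
Low-spin: t₂g⁴ eg⁰, orbital CFSE = -1.6Δo = -15760 cm⁻¹; plus 1 excess pair × P = +29325 cm⁻¹; total 13565 cm⁻¹.
Thus E(LS) − E(HS) = 19475 cm⁻¹.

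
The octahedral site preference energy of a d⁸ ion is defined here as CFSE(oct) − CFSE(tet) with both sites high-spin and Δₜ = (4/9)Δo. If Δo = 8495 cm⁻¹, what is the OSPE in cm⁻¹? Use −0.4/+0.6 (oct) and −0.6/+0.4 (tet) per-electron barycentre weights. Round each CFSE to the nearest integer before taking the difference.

-7174

In an octahedral site d⁸ (HS) is t₂g⁶ eg², giving CFSE(oct) = -1.2Δo = -10194 cm⁻¹.
Tetrahedral e⁴ t₂⁴ gives -0.8Δₜ = -0.8 × (4/9) × 8495 = -3020 cm⁻¹.
Subtracting, OSPE = -10194 − (-3020) = -7174 cm⁻¹.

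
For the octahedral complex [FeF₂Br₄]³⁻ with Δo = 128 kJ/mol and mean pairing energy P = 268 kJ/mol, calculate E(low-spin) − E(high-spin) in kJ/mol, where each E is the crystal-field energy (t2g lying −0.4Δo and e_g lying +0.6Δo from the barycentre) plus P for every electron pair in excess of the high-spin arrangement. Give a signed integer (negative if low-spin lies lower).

Ligand charges: 2×(-1) from F⁻ and 4×(-1) from Br⁻ sum to -6; with overall charge -3, Fe is +3.
Group 8 minus oxidation state +3 gives a d⁵ configuration for Fe³⁺.
In the high-spin limit (t2g^3 e_g^2) the orbital term is 0.0Δo = 0 kJ/mol, with no excess pairing.
Low-spin t2g^5 e_g^0 gives -2.0Δo = -256 kJ/mol, but forming 2 extra pairs costs 2P = 536 kJ/mol, so E(LS) = -256 + 536 = 280 kJ/mol.
E(LS) − E(HS) = 280 − (0) = 280 kJ/mol.

280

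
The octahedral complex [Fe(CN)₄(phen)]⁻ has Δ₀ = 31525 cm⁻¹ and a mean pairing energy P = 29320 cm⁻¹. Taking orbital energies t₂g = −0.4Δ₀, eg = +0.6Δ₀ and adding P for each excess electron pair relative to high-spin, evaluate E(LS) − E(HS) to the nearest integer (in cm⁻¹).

Ligand charges: 4×(-1) from CN⁻ and 1×(+0) from phen sum to -4; with overall charge -1, Fe is +3.
Fe³⁺: group 8, so d-count = 8 − 3 = 5.
In the high-spin limit (t₂g³ eg²) the orbital term is 0.0Δ₀ = 0 cm⁻¹, with no excess pairing.
Low-spin t₂g⁵ eg⁰ gives -2.0Δ₀ = -63050 cm⁻¹, but forming 2 extra pairs costs 2P = 58640 cm⁻¹, so E(LS) = -63050 + 58640 = -4410 cm⁻¹.
E(LS) − E(HS) = -4410 − (0) = -4410 cm⁻¹.

-4410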